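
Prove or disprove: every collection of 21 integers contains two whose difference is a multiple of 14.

Yes.

Partition the integers by their residue mod 14; there are 14 classes.
Since 21 > 14, two of the 21 integers must share a residue class by the pigeonhole principle; call them a and b.
Equal remainders mean a − b ≡ 0 (mod 14), so 14 divides their difference.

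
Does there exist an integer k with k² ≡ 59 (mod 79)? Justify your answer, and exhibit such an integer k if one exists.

Apply Euler's criterion with the prime 79: 59 is a quadratic residue iff 59^39 ≡ 1 (mod 79), and a non-residue iff it is ≡ −1.
Repeated squaring mod 79: 59^2 = 3481 ≡ 5; 59^4 ≡ 5² = 25 ≡ 25; 59^8 ≡ 25² = 625 ≡ 72; 59^16 ≡ 72² = 5184 ≡ 49; 59^32 ≡ 49² = 2401 ≡ 31.
Since 39 = 32 + 4 + 2 + 1, 59^39 ≡ 31 · 25 · 5 · 59; multiplying out mod 79: 31·25 = 775 ≡ 64, then 64·5 = 320 ≡ 4, then 4·59 = 236 ≡ 78. Thus 59^39 ≡ 78 ≡ −1 (mod 79).
By Euler's criterion 59 is a quadratic non-residue mod 79: no k satisfies k² ≡ 59 (mod 79).

No such integer exists.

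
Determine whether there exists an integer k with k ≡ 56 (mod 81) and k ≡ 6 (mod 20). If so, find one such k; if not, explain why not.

The moduli 81 and 20 are coprime, so by the Chinese Remainder Theorem a unique solution modulo 1620 exists.
Write k = 56 + 81t and require 56 + 81t ≡ 6 (mod 20), i.e. 81t ≡ 10 (mod 20).
81 ≡ 1 (mod 20), so this reads 1t ≡ 10 (mod 20). So t ≡ 10 (mod 20).
Taking t = 10 gives k = 56 + 81·10 = 866.
Indeed 866 ≡ 56 (mod 81) and 866 ≡ 6 (mod 20).

k = 866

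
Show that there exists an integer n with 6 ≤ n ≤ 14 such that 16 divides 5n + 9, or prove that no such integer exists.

Scanning upward from n = 6 gives 39, 44, 49, 54, 59, none divisible by 16. At n = 11 we get 5·11 + 9 = 64, and 64 = 16·4.

n = 11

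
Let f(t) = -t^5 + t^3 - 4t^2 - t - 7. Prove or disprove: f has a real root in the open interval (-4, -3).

The endpoint values f(-4) = 893 and f(-3) = 176 are both positive. Claim: f(t) > 0 for every t in (-4, -3).
Shift to the endpoint -3: with t = -3 − u (0 < u < 1), one computes f(-3 − u) = u^5 + 15u^4 + 89u^3 + 257u^2 + 355u + 176.
All 6 nonzero coefficients of this polynomial in u are positive; hence for u > 0 the value is a sum of positive terms (the constant 176 among them).
So f is strictly positive on (-4, -3); no root exists in the interval.

f has no root in that interval.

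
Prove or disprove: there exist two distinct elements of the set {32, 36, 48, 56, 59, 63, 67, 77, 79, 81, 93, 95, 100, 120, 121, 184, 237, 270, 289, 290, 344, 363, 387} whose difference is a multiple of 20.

36 mod 20 = 16 and 56 mod 20 = 16, so 56 − 36 = 20 = 1·20.

36 and 56 are such a pair.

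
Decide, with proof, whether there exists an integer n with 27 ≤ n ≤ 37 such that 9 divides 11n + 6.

n = 33

n = 33 works, since 11·33 + 6 = 369 = 41·9.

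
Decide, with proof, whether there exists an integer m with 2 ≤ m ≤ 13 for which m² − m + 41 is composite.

There is no such integer m in that range.

The values for m = 2, 3, …, 13 are 43, 47, 53, 61, 71, 83, 97, 113, 131, 151, 173, 197, and each of these is prime.
So no value in the range makes the expression composite.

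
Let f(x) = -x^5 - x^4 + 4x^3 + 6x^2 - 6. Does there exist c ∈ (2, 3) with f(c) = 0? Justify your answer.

f(2) = 2 and f(3) = -168, which have opposite signs.
As a polynomial, f is continuous on every closed interval.
By the Intermediate Value Theorem, f takes the value 0 somewhere in the open interval.

Such a root exists.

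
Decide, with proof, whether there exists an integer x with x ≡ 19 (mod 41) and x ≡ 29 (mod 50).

x = 429

The moduli 41 and 50 are coprime, so by the Chinese Remainder Theorem a unique solution modulo 2050 exists.
Write x = 19 + 41t and require 19 + 41t ≡ 29 (mod 50), i.e. 41t ≡ 10 (mod 50).
Since 41·11 = 451 = 9·50 + 1, the inverse of 41 mod 50 is 11.
Multiplying by 11: t ≡ 11·10 = 110 ≡ 10 (mod 50).
With t = 10: x = 19 + 41·10 = 429.
Verify: 429 = 10·41 + 19 and 429 = 8·50 + 29. ✓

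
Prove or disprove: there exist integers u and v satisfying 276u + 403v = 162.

u = 132, v = -90

Since gcd(276, 403) = 1, every integer is an integer combination of 276 and 403.
Dividing repeatedly: 403 = 1·276 + 127, 276 = 2·127 + 22, 127 = 5·22 + 17, 22 = 1·17 + 5, 17 = 3·5 + 2, 5 = 2·2 + 1, 2 = 2·1 + 0.
Unwinding: 1 = 5 − 2·2 = 5 − 2·(17 − 3·5) = −2·17 + 7·5 = −2·17 + 7·(22 − 1·17) = 7·22 − 9·17 = 7·22 − 9·(127 − 5·22) = −9·127 + 52·22 = −9·127 + 52·(276 − 2·127) = 52·276 − 113·127 = 52·276 − 113·(403 − 1·276) = −113·403 + 165·276, i.e. 276·165 + 403·(-113) = 1.
Times 162: 276·26730 + 403·(-18306) = 162, so (26730, -18306) solves it.
Subtracting 66·403 from u and adding 66·276 to v gives the tidier solution (132, -90).
Indeed 276·132 + 403·(-90) = 36432 − 36270 = 162.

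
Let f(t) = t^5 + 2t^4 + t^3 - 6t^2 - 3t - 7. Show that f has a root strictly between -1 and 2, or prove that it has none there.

Yes, f has a root in the interval.

f(-1) = -10 and f(2) = 35, which have opposite signs.
f is continuous everywhere (it is a polynomial), in particular on [-1, 2].
By the Intermediate Value Theorem f must vanish at some point of (-1, 2).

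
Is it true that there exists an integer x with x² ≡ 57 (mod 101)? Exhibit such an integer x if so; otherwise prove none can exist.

There is no such integer.

101 is prime, so by Euler's criterion 57 is a square mod 101 iff 57^((101−1)/2) = 57^50 ≡ 1 (mod 101).
Squaring successively (mod 101): 57^2 = 3249 ≡ 17; 57^4 ≡ 17² = 289 ≡ 87; 57^8 ≡ 87² = 7569 ≡ 95; 57^16 ≡ 95² = 9025 ≡ 36; 57^32 ≡ 36² = 1296 ≡ 84.
Since 50 = 32 + 16 + 2, 57^50 ≡ 84 · 36 · 17; multiplying out mod 101: 84·36 = 3024 ≡ 95, then 95·17 = 1615 ≡ 100. Thus 57^50 ≡ 100 ≡ −1 (mod 101).
The value −1 means 57 is a non-residue modulo 101, so x² ≡ 57 (mod 101) is impossible.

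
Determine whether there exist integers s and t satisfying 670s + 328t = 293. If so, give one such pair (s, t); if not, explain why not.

No such integers exist.

gcd(670, 328) = 2, so every integer of the form 670s + 328t is a multiple of 2.
But 293 is not a multiple of 2 (it leaves remainder 1).
Therefore 670s + 328t = 293 has no solution in integers.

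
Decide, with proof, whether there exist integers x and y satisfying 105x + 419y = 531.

x = 29, y = -6

105 and 419 are coprime, so 105x + 419y ranges over all of ℤ.
Run the Euclidean algorithm on 419 and 105: 419 = 3·105 + 104, 105 = 1·104 + 1, 104 = 104·1 + 0.
Unwinding: 1 = 105 − 1·104 = 105 − (419 − 3·105) = −419 + 4·105, i.e. 105·4 + 419·(-1) = 1.
Scaling by 531 gives the particular solution (x, y) = (2124, -531).
The general solution is x = 2124 + 419k, y = -531 − 105k; taking k = -5 gives the smaller pair x = 29, y = -6.
Check: 105·29 + 419·(-6) = 3045 − 2514 = 531. ✓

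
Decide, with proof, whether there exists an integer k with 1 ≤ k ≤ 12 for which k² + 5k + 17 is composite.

At k = 12: 12² + 5·12 + 17 = 221 = 13·17, which is composite.

k = 12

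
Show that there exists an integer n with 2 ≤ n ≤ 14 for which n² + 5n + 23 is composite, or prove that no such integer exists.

n = 14

At n = 14: 14² + 5·14 + 23 = 289 = 17·17, which is composite.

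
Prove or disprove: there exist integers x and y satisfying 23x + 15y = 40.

Since gcd(23, 15) = 1, every integer is an integer combination of 23 and 15.
Dividing repeatedly: 23 = 1·15 + 8, 15 = 1·8 + 7, 8 = 1·7 + 1, 7 = 7·1 + 0.
Unwinding: 1 = 8 − 1·7 = 8 − (15 − 1·8) = −15 + 2·8 = −15 + 2·(23 − 1·15) = 2·23 − 3·15, i.e. 23·2 + 15·(-3) = 1.
Scaling by 40 gives the particular solution (x, y) = (80, -120).
The general solution is x = 80 + 15k, y = -120 − 23k; taking k = -5 gives the smaller pair x = 5, y = -5.
Indeed 23·5 + 15·(-5) = 115 − 75 = 40.

x = 5, y = -5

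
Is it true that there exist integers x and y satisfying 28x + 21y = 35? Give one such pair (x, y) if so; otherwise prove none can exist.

gcd(28, 21) = 7, and 7 divides 35, so integer solutions exist.
Dividing through by 7 reduces the equation to 4x + 3y = 5.
Run the Euclidean algorithm on 4 and 3: 4 = 1·3 + 1, 3 = 3·1 + 0.
Unwinding: 1 = 4 − 1·3, i.e. 4·1 + 3·(-1) = 1.
Times 5: 4·5 + 3·(-5) = 5, so (5, -5) solves it.
The general solution is x = 5 + 3k, y = -5 − 4k; taking k = -1 gives the smaller pair x = 2, y = -1.
Check: 28·2 + 21·(-1) = 56 − 21 = 35. ✓

x = 2, y = -1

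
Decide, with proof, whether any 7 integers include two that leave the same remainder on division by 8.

Try 7 consecutive integers, 9, 10, …, 15. Their remainders mod 8 are 1, 2, 3, 4, 5, 6, 7 — pairwise different, as any 7 ≤ 8 consecutive integers have distinct residues.
Hence this collection has no pair with equal remainders mod 8, disproving the claim.

No; for instance {9, 10, 11, 12, 13, 14, 15} is a counterexample.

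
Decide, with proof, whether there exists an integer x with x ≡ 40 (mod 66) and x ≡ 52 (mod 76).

x = 964

gcd(66, 76) = 2. A simultaneous solution exists iff 40 ≡ 52 (mod 2); here 40 mod 2 = 0 = 52 mod 2, so it does.
Put x = 40 + 66t, so we need 66t ≡ 12 (mod 76), equivalently (divide by 2) 33t ≡ 6 (mod 38).
Note 33·15 = 495 ≡ 1 (mod 38) (as 495 − 1 = 13·38), so 33⁻¹ ≡ 15.
Therefore t ≡ 15·6 = 90 ≡ 14 (mod 38).
Then x = 40 + 66·14 = 964.
Verify: 964 = 14·66 + 40 and 964 = 12·76 + 52. ✓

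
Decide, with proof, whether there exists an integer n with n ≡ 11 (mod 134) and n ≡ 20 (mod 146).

gcd(134, 146) = 2. If n ≡ 11 (mod 134) and n ≡ 20 (mod 146), then n ≡ 11 (mod 2) and n ≡ 20 (mod 2).
But 11 mod 2 = 1 while 20 mod 2 = 0, a contradiction.
So no integer satisfies both congruences.

No, no such integer exists.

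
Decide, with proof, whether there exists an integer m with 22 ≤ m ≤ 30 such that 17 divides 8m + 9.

There is no such integer m in that range.

The values of 8m + 9 for m = 22, 23, …, 30 are 185, 193, 201, 209, 217, 225, 233, 241, 249; reduced mod 17 these are 15, 6, 14, 5, 13, 4, 12, 3, 11.
The residue 0 does not occur, so no m in [22, 30] makes 8m + 9 a multiple of 17.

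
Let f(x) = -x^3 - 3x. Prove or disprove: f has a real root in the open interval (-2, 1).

f(-2) = 14 and f(1) = -4, which have opposite signs.
As a polynomial, f is continuous on every closed interval.
By the Intermediate Value Theorem, f takes the value 0 somewhere in the open interval.

Such a root exists.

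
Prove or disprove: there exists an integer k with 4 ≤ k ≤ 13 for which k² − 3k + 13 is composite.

k = 13

At k = 13: 13² − 3·13 + 13 = 143 = 11·13, which is composite.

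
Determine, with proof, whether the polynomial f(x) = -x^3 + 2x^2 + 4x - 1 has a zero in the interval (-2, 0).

Yes, f has a root in the interval.

f(-2) = 7 and f(0) = -1, which have opposite signs.
Since f is a polynomial it is continuous on [-2, 0].
By the Intermediate Value Theorem, f takes the value 0 somewhere in the open interval.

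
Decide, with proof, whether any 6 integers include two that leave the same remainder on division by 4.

Each integer lies in one of the 4 residue classes modulo 4.
With 6 integers and only 4 classes, the pigeonhole principle forces two of them, say a and b, into the same class.
So a and b have equal remainders mod 4, which is exactly what was to be shown.

True.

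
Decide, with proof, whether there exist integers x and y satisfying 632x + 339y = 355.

x = 206, y = -383

632 and 339 are coprime, so 632x + 339y ranges over all of ℤ.
Run the Euclidean algorithm on 632 and 339: 632 = 1·339 + 293, 339 = 1·293 + 46, 293 = 6·46 + 17, 46 = 2·17 + 12, 17 = 1·12 + 5, 12 = 2·5 + 2, 5 = 2·2 + 1, 2 = 2·1 + 0.
Back-substituting, 1 = 5 − 2·2 = 5 − 2·(12 − 2·5) = −2·12 + 5·5 = −2·12 + 5·(17 − 1·12) = 5·17 − 7·12 = 5·17 − 7·(46 − 2·17) = −7·46 + 19·17 = −7·46 + 19·(293 − 6·46) = 19·293 − 121·46 = 19·293 − 121·(339 − 1·293) = −121·339 + 140·293 = −121·339 + 140·(632 − 1·339) = 140·632 − 261·339; that is, 632·140 + 339·(-261) = 1.
Scaling by 355 gives the particular solution (x, y) = (49700, -92655).
The general solution is x = 49700 + 339k, y = -92655 − 632k; taking k = -146 gives the smaller pair x = 206, y = -383.
Check: 632·206 + 339·(-383) = 130192 − 129837 = 355. ✓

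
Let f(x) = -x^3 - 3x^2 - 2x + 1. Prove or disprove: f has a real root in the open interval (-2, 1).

Such a root exists.

f(-2) = 1 and f(1) = -5, which have opposite signs.
Since f is a polynomial it is continuous on [-2, 1].
By the Intermediate Value Theorem f must vanish at some point of (-2, 1).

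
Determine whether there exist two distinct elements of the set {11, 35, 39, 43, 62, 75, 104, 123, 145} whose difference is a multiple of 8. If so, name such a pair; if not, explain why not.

Both 11 and 35 leave remainder 3 on division by 8; their difference 24 = 3·8 is a multiple of 8.

Yes: 11 and 35.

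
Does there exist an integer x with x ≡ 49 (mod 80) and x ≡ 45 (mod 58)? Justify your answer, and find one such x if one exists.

gcd(80, 58) = 2. A simultaneous solution exists iff 49 ≡ 45 (mod 2); here 49 mod 2 = 1 = 45 mod 2, so it does.
Put x = 49 + 80t, so we need 80t ≡ 54 (mod 58), equivalently (divide by 2) 40t ≡ 27 (mod 29).
40 ≡ 11 (mod 29), so this reads 11t ≡ 27 (mod 29). Since 11·8 = 88 = 3·29 + 1, the inverse of 11 mod 29 is 8.
Therefore t ≡ 8·27 = 216 ≡ 13 (mod 29).
Then x = 49 + 80·13 = 1089.
Check: 1089 mod 80 = 49, 1089 mod 58 = 45. ✓

x = 1089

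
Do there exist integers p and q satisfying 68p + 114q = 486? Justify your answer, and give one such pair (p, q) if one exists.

p = 39, q = -19

gcd(68, 114) = 2, and 2 divides 486, so integer solutions exist.
Dividing through by 2 reduces the equation to 34p + 57q = 243.
Dividing repeatedly: 57 = 1·34 + 23, 34 = 1·23 + 11, 23 = 2·11 + 1, 11 = 11·1 + 0.
Working back up the chain: 1 = 23 − 2·11 = 23 − 2·(34 − 1·23) = −2·34 + 3·23 = −2·34 + 3·(57 − 1·34) = 3·57 − 5·34. So 34·(-5) + 57·3 = 1.
Scaling by 243 gives the particular solution (p, q) = (-1215, 729).
Adding 22·57 to p and subtracting 22·34 from q gives the tidier solution (39, -19).
Check: 68·39 + 114·(-19) = 2652 − 2166 = 486. ✓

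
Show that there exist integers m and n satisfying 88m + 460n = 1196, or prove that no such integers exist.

m = 92, n = -15

Every value of 88m + 460n is a multiple of gcd(88, 460) = 4; since 4 ∣ 1196, solutions exist.
Dividing through by 4 reduces the equation to 22m + 115n = 299.
Run the Euclidean algorithm on 115 and 22: 115 = 5·22 + 5, 22 = 4·5 + 2, 5 = 2·2 + 1, 2 = 2·1 + 0.
Unwinding: 1 = 5 − 2·2 = 5 − 2·(22 − 4·5) = −2·22 + 9·5 = −2·22 + 9·(115 − 5·22) = 9·115 − 47·22, i.e. 22·(-47) + 115·9 = 1.
Multiplying through by 299: m = (-47)·299 = -14053, n = 9·299 = 2691 is a solution.
The general solution is m = -14053 + 115k, n = 2691 − 22k; taking k = 123 gives the smaller pair m = 92, n = -15.
Check: 88·92 + 460·(-15) = 8096 − 6900 = 1196. ✓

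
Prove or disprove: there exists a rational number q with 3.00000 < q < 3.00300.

Look for a denominator N such that an integer falls strictly between N·3.00000 and N·3.00300. N = 334 works: 334·3.00000 = 1002.00000 < 1003 < 1003.00200 = 334·3.00300.
Hence 1003/334 is a rational number with 3.00000 < 1003/334 < 3.00300.

q = 1003/334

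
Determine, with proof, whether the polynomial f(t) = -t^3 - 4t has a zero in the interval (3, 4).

No.

f(3) = -39 and f(4) = -80, both negative.
f'(t) = -3t^2 - 4 has discriminant 0² − 4·(-3)·(-4) = -48 < 0, so f' has no real roots and is negative for every real t.
So f is strictly decreasing; between 3 and 4 its values lie between f(3) = -39 and f(4) = -80, all negative. Therefore f has no root in (3, 4).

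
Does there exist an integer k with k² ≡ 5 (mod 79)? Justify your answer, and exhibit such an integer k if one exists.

k = 20

k = 20 works: 20² = 400, and 400 − 5 = 395 = 5·79.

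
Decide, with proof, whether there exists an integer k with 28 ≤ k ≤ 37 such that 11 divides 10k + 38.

For k = 28, 29, …, 37 the values of 10k + 38 modulo 11 are 10, 9, 8, 7, 6, 5, 4, 3, 2, 1 respectively.
None is 0, so 11 never divides 10k + 38 on this range.

There is no such integer k in that range.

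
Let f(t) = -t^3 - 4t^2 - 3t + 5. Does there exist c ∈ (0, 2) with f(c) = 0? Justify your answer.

Yes, such a c exists.

f(0) = 5 and f(2) = -25, which have opposite signs.
f is continuous everywhere (it is a polynomial), in particular on [0, 2].
The Intermediate Value Theorem then guarantees some c ∈ (0, 2) with f(c) = 0.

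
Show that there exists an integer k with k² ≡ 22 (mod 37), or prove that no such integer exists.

There is no such integer.

37 is prime, so by Euler's criterion 22 is a square mod 37 iff 22^((37−1)/2) = 22^18 ≡ 1 (mod 37).
Squaring successively (mod 37): 22^2 = 484 ≡ 3; 22^4 ≡ 3² = 9 ≡ 9; 22^8 ≡ 9² = 81 ≡ 7; 22^16 ≡ 7² = 49 ≡ 12.
Since 18 = 16 + 2, 22^18 ≡ 12 · 3; multiplying out mod 37: 12·3 = 36 ≡ 36. Thus 22^18 ≡ 36 ≡ −1 (mod 37).
The value −1 means 22 is a non-residue modulo 37, so k² ≡ 22 (mod 37) is impossible.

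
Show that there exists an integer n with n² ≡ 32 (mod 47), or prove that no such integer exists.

n = 28

n = 28 works: 28² = 784, and 784 − 32 = 752 = 16·47.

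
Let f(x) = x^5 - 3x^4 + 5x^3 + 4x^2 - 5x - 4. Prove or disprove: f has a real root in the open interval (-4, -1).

f(-4) = -2032 and f(-1) = -4, both negative, so a sign-change argument is unavailable; we show f keeps this sign on the whole interval.
Substitute x = -1 − u, where 0 < u < 3 on the interval. Expanding, f(-1 − u) = -u^5 - 8u^4 - 27u^3 - 39u^2 - 19u - 4.
The nonzero coefficients here are all negative, so for u > 0 every term is negative (or zero), and the constant term -4 is strictly negative.
So f is strictly negative on (-4, -1); no root exists in the interval.

No.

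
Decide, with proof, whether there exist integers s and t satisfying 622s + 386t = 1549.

There are no such integers.

Any value of 622s + 386t is a multiple of gcd(622, 386) = 2.
However 1549 leaves remainder 1 on division by 2.
Hence no integers s, t satisfy the equation.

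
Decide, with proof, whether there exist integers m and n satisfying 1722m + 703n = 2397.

m = 81, n = -195

1722 and 703 are coprime, so 1722m + 703n ranges over all of ℤ.
Dividing repeatedly: 1722 = 2·703 + 316, 703 = 2·316 + 71, 316 = 4·71 + 32, 71 = 2·32 + 7, 32 = 4·7 + 4, 7 = 1·4 + 3, 4 = 1·3 + 1, 3 = 3·1 + 0.
Unwinding: 1 = 4 − 1·3 = 4 − (7 − 1·4) = −7 + 2·4 = −7 + 2·(32 − 4·7) = 2·32 − 9·7 = 2·32 − 9·(71 − 2·32) = −9·71 + 20·32 = −9·71 + 20·(316 − 4·71) = 20·316 − 89·71 = 20·316 − 89·(703 − 2·316) = −89·703 + 198·316 = −89·703 + 198·(1722 − 2·703) = 198·1722 − 485·703, i.e. 1722·198 + 703·(-485) = 1.
Scaling by 2397 gives the particular solution (m, n) = (474606, -1162545).
The general solution is m = 474606 + 703k, n = -1162545 − 1722k; taking k = -675 gives the smaller pair m = 81, n = -195.
Indeed 1722·81 + 703·(-195) = 139482 − 137085 = 2397.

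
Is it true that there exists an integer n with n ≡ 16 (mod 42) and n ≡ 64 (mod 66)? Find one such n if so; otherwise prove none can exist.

gcd(42, 66) = 6. A simultaneous solution exists iff 16 ≡ 64 (mod 6); here 16 mod 6 = 4 = 64 mod 6, so it does.
Put n = 16 + 42t, so we need 42t ≡ 48 (mod 66), equivalently (divide by 6) 7t ≡ 8 (mod 11).
Note 7·8 = 56 ≡ 1 (mod 11) (as 56 − 1 = 5·11), so 7⁻¹ ≡ 8.
Therefore t ≡ 8·8 = 64 ≡ 9 (mod 11).
Then n = 16 + 42·9 = 394.
Verify: 394 = 9·42 + 16 and 394 = 5·66 + 64. ✓

n = 394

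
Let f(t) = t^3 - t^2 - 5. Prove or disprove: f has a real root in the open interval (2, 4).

Yes, f has a root in the interval.

f(2) = -1 and f(4) = 43, which have opposite signs.
As a polynomial, f is continuous on every closed interval.
By the Intermediate Value Theorem, f takes the value 0 somewhere in the open interval.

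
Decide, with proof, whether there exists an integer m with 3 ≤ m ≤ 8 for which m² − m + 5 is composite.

At m = 6: 6² − 6 + 5 = 35 = 5·7, which is composite.

m = 6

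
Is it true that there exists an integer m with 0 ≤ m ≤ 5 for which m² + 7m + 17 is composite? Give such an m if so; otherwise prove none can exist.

m = 1

At m = 1: 1² + 7·1 + 17 = 25 = 5·5, which is composite.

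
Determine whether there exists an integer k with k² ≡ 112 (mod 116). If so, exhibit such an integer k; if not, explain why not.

k = 92

Take k = 92. Then 92² = 8464 = 72·116 + 112, so 92² ≡ 112 (mod 116).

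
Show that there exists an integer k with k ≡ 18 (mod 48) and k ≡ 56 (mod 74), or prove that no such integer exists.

k = 1314

gcd(48, 74) = 2. A simultaneous solution exists iff 18 ≡ 56 (mod 2); here 18 mod 2 = 0 = 56 mod 2, so it does.
Put k = 18 + 48t, so we need 48t ≡ 38 (mod 74), equivalently (divide by 2) 24t ≡ 19 (mod 37).
Since 24·17 = 408 = 11·37 + 1, the inverse of 24 mod 37 is 17.
Multiplying by 17: t ≡ 17·19 = 323 ≡ 27 (mod 37).
Then k = 18 + 48·27 = 1314.
Verify: 1314 = 27·48 + 18 and 1314 = 17·74 + 56. ✓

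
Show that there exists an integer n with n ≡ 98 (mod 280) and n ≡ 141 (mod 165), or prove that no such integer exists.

No such integer exists.

gcd(280, 165) = 5. If n ≡ 98 (mod 280) and n ≡ 141 (mod 165), then n ≡ 98 (mod 5) and n ≡ 141 (mod 5).
These are incompatible: 98 − 141 = -43 is not divisible by 5.
So no integer satisfies both congruences.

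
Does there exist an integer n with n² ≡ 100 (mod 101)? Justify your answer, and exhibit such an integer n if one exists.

n = 91

n = 91 works: 91² = 8281, and 8281 − 100 = 8181 = 81·101.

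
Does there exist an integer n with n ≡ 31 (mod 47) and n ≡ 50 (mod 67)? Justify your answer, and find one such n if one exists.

n = 2663

gcd(47, 67) = 1, so the Chinese Remainder Theorem guarantees exactly one residue class mod 3149 satisfying both.
Write n = 31 + 47t and require 31 + 47t ≡ 50 (mod 67), i.e. 47t ≡ 19 (mod 67).
To invert 47 modulo 67: 67 = 1·47 + 20, 47 = 2·20 + 7, 20 = 2·7 + 6, 7 = 1·6 + 1, 6 = 6·1 + 0, and unwinding, 1 = 7 − 1·6 = 7 − (20 − 2·7) = −20 + 3·7 = −20 + 3·(47 − 2·20) = 3·47 − 7·20 = 3·47 − 7·(67 − 1·47) = −7·67 + 10·47. Thus 47⁻¹ ≡ 10 (mod 67).
Therefore t ≡ 10·19 = 190 ≡ 56 (mod 67).
With t = 56: n = 31 + 47·56 = 2663.
Verify: 2663 = 56·47 + 31 and 2663 = 39·67 + 50. ✓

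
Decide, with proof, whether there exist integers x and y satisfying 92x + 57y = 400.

92 and 57 are coprime, so 92x + 57y ranges over all of ℤ.
Run the Euclidean algorithm on 92 and 57: 92 = 1·57 + 35, 57 = 1·35 + 22, 35 = 1·22 + 13, 22 = 1·13 + 9, 13 = 1·9 + 4, 9 = 2·4 + 1, 4 = 4·1 + 0.
Back-substituting, 1 = 9 − 2·4 = 9 − 2·(13 − 1·9) = −2·13 + 3·9 = −2·13 + 3·(22 − 1·13) = 3·22 − 5·13 = 3·22 − 5·(35 − 1·22) = −5·35 + 8·22 = −5·35 + 8·(57 − 1·35) = 8·57 − 13·35 = 8·57 − 13·(92 − 1·57) = −13·92 + 21·57; that is, 92·(-13) + 57·21 = 1.
Times 400: 92·(-5200) + 57·8400 = 400, so (-5200, 8400) solves it.
Adding 92·57 to x and subtracting 92·92 from y gives the tidier solution (44, -64).
Indeed 92·44 + 57·(-64) = 4048 − 3648 = 400.

x = 44, y = -64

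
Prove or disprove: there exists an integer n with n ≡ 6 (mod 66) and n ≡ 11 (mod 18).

There is no such integer.

Reduce both congruences modulo 6, which divides 66 and 18: they say n ≡ 6 (mod 6) and n ≡ 11 (mod 6).
But 6 mod 6 = 0 while 11 mod 6 = 5, a contradiction.
Hence the system has no solution.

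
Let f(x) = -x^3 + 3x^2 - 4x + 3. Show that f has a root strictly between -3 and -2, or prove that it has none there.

f(-3) = 69 and f(-2) = 31, both positive.
The derivative f'(x) = -3x^2 + 6x - 4 is a quadratic with discriminant 6² − 4·(-3)·(-4) = -12 < 0; it never vanishes, so it is always negative (sign of the leading coefficient).
So f is strictly decreasing; between -3 and -2 its values lie between f(-3) = 69 and f(-2) = 31, all positive. Therefore f has no root in (-3, -2).

No.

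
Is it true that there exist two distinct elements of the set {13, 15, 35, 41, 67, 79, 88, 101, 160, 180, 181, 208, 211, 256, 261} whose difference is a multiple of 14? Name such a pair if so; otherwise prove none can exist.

13 mod 14 = 13 and 41 mod 14 = 13, so 41 − 13 = 28 = 2·14.

Yes: 13 and 41.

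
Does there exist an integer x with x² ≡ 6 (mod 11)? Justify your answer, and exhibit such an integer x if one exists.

Squares mod 11 repeat after x = 5 (as (−x)² = x²); for x = 0..5 they are 0, 1, 4, 9, 5, 3.
The set of squares mod 11 is therefore {0, 1, 3, 4, 5, 9}, which does not contain 6.
Therefore x² ≡ 6 (mod 11) has no solution.

No, no such integer exists.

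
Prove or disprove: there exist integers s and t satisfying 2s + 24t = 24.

s = 0, t = 1

Since gcd(2, 24) = 2 and 24 = 2·12, Bézout's identity guarantees a solution.
Dividing through by 2 reduces the equation to 1s + 12t = 12.
With a unit coefficient on s, (s, t) = (12, 0) is an immediate solution.
The general solution is s = 12 + 12k, t = 0 − 1k; taking k = -1 gives the smaller pair s = 0, t = 1.
Check: 2·0 + 24·1 = 0 + 24 = 24. ✓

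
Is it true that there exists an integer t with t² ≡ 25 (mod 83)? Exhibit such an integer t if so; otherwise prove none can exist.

Take t = 5. Then 5² = 25, and since 0 ≤ 25 < 83 this is already reduced: 5² ≡ 25 (mod 83).

t = 5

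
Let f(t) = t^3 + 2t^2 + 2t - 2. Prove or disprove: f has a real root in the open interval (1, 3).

f has no root in that interval.

f(1) = 3 and f(3) = 49, both positive.
The derivative f'(t) = 3t^2 + 4t + 2 is a quadratic with discriminant 4² − 4·3·2 = -8 < 0; it never vanishes, so it is always positive (sign of the leading coefficient).
So f is strictly increasing; between 1 and 3 its values lie between f(1) = 3 and f(3) = 49, all positive. Therefore f has no root in (1, 3).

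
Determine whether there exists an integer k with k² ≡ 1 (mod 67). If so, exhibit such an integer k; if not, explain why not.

k = 66

Take k = 66. Then 66² = 4356 = 65·67 + 1, so 66² ≡ 1 (mod 67).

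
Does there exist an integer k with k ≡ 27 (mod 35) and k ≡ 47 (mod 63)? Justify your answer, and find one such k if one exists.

Both moduli are multiples of 7 = gcd(35, 63), so any solution would satisfy k ≡ 27 and k ≡ 47 modulo 7 simultaneously.
These are incompatible: 27 − 47 = -20 is not divisible by 7.
So no integer satisfies both congruences.

No such integer exists.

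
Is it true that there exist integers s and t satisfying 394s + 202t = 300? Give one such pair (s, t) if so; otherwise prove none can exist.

Every value of 394s + 202t is a multiple of gcd(394, 202) = 2; since 2 ∣ 300, solutions exist.
Dividing through by 2 reduces the equation to 197s + 101t = 150.
Euclidean algorithm: 197 = 1·101 + 96, 101 = 1·96 + 5, 96 = 19·5 + 1, 5 = 5·1 + 0.
Back-substituting, 1 = 96 − 19·5 = 96 − 19·(101 − 1·96) = −19·101 + 20·96 = −19·101 + 20·(197 − 1·101) = 20·197 − 39·101; that is, 197·20 + 101·(-39) = 1.
Scaling by 150 gives the particular solution (s, t) = (3000, -5850).
The general solution is s = 3000 + 101k, t = -5850 − 197k; taking k = -29 gives the smaller pair s = 71, t = -137.
Indeed 394·71 + 202·(-137) = 27974 − 27674 = 300.

s = 71, t = -137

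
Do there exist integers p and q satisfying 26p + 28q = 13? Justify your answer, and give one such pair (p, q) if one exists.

No, no such integers exist.

Any value of 26p + 28q is a multiple of gcd(26, 28) = 2.
But 13 is not a multiple of 2 (it leaves remainder 1).
Therefore 26p + 28q = 13 has no solution in integers.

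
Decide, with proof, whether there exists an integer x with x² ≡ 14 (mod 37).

37 is prime, so by Euler's criterion 14 is a square mod 37 iff 14^((37−1)/2) = 14^18 ≡ 1 (mod 37).
Squaring successively (mod 37): 14^2 = 196 ≡ 11; 14^4 ≡ 11² = 121 ≡ 10; 14^8 ≡ 10² = 100 ≡ 26; 14^16 ≡ 26² = 676 ≡ 10.
Since 18 = 16 + 2, 14^18 ≡ 10 · 11; multiplying out mod 37: 10·11 = 110 ≡ 36. Thus 14^18 ≡ 36 ≡ −1 (mod 37).
The value −1 means 14 is a non-residue modulo 37, so x² ≡ 14 (mod 37) is impossible.

No, no such integer exists.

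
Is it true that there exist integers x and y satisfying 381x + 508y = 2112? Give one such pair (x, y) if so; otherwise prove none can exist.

No, no such integers exist.

Both 381 and 508 are divisible by gcd(381, 508) = 127, hence so is any combination 381x + 508y.
However 2112 leaves remainder 80 on division by 127.
Hence no integers x, y satisfy the equation.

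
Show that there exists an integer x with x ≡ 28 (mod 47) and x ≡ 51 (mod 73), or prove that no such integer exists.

The moduli 47 and 73 are coprime, so by the Chinese Remainder Theorem a unique solution modulo 3431 exists.
Any solution of the first congruence is x = 28 + 47t; substituting into the second, 47t ≡ 51 − 28 ≡ 23 (mod 73).
Invert 47 mod 73 by the Euclidean algorithm: 73 = 1·47 + 26, 47 = 1·26 + 21, 26 = 1·21 + 5, 21 = 4·5 + 1, 5 = 5·1 + 0; back-substituting, 1 = 21 − 4·5 = 21 − 4·(26 − 1·21) = −4·26 + 5·21 = −4·26 + 5·(47 − 1·26) = 5·47 − 9·26 = 5·47 − 9·(73 − 1·47) = −9·73 + 14·47. Hence 47·14 ≡ 1, so 47⁻¹ ≡ 14 (mod 73).
Multiplying by 14: t ≡ 14·23 = 322 ≡ 30 (mod 73).
With t = 30: x = 28 + 47·30 = 1438.
Verify: 1438 = 30·47 + 28 and 1438 = 19·73 + 51. ✓

x = 1438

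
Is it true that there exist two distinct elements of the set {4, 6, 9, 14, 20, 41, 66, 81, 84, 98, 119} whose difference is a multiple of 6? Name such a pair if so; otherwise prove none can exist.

Yes: 6 and 66.

6 mod 6 = 0 and 66 mod 6 = 0, so 66 − 6 = 60 = 10·6.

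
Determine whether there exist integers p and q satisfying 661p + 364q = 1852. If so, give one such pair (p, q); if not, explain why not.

p = 244, q = -438

Since gcd(661, 364) = 1, every integer is an integer combination of 661 and 364.
Euclidean algorithm: 661 = 1·364 + 297, 364 = 1·297 + 67, 297 = 4·67 + 29, 67 = 2·29 + 9, 29 = 3·9 + 2, 9 = 4·2 + 1, 2 = 2·1 + 0.
Back-substituting, 1 = 9 − 4·2 = 9 − 4·(29 − 3·9) = −4·29 + 13·9 = −4·29 + 13·(67 − 2·29) = 13·67 − 30·29 = 13·67 − 30·(297 − 4·67) = −30·297 + 133·67 = −30·297 + 133·(364 − 1·297) = 133·364 − 163·297 = 133·364 − 163·(661 − 1·364) = −163·661 + 296·364; that is, 661·(-163) + 364·296 = 1.
Multiplying through by 1852: p = (-163)·1852 = -301876, q = 296·1852 = 548192 is a solution.
Adding 830·364 to p and subtracting 830·661 from q gives the tidier solution (244, -438).
Check: 661·244 + 364·(-438) = 161284 − 159432 = 1852. ✓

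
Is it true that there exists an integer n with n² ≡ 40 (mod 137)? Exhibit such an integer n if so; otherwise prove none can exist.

137 is prime, so by Euler's criterion 40 is a square mod 137 iff 40^((137−1)/2) = 40^68 ≡ 1 (mod 137).
Squaring successively (mod 137): 40^2 = 1600 ≡ 93; 40^4 ≡ 93² = 8649 ≡ 18; 40^8 ≡ 18² = 324 ≡ 50; 40^16 ≡ 50² = 2500 ≡ 34; 40^32 ≡ 34² = 1156 ≡ 60; 40^64 ≡ 60² = 3600 ≡ 38.
Since 68 = 64 + 4, 40^68 ≡ 38 · 18; multiplying out mod 137: 38·18 = 684 ≡ 136. Thus 40^68 ≡ 136 ≡ −1 (mod 137).
By Euler's criterion 40 is a quadratic non-residue mod 137: no n satisfies n² ≡ 40 (mod 137).

There is no such integer.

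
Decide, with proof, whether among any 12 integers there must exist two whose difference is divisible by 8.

Each integer lies in one of the 8 residue classes modulo 8.
With 12 integers and only 8 classes, the pigeonhole principle forces two of them, say a and b, into the same class.
Their difference a − b is then a multiple of 8.

Yes.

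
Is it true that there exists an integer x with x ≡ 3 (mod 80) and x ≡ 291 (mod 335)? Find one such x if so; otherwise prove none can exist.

Both moduli are multiples of 5 = gcd(80, 335), so any solution would satisfy x ≡ 3 and x ≡ 291 modulo 5 simultaneously.
These are incompatible: 3 − 291 = -288 is not divisible by 5.
Therefore no such x exists.

No, no such integer exists.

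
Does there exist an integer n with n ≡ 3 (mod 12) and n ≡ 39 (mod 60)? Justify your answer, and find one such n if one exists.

n = 39

gcd(12, 60) = 12. A simultaneous solution exists iff 3 ≡ 39 (mod 12); here 3 mod 12 = 3 = 39 mod 12, so it does.
Step through n = 3, 3 + 12, 3 + 2·12, …: the values 3, 15, 27, 39 reduce mod 60 to 3, 15, 27, 39. The value 39 hits 39.
Check: 39 mod 12 = 3, 39 mod 60 = 39. ✓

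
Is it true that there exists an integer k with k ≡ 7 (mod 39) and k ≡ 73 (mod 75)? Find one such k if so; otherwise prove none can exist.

k = 748

gcd(39, 75) = 3. A simultaneous solution exists iff 7 ≡ 73 (mod 3); here 7 mod 3 = 1 = 73 mod 3, so it does.
Write k = 7 + 39t. Then 39t ≡ 73 − 7 ≡ 66 (mod 75); dividing through by 3 gives 13t ≡ 22 (mod 25).
Note 13·2 = 26 ≡ 1 (mod 25) (as 26 − 1 = 1·25), so 13⁻¹ ≡ 2.
Multiplying by 2: t ≡ 2·22 = 44 ≡ 19 (mod 25).
Then k = 7 + 39·19 = 748.
Indeed 748 ≡ 7 (mod 39) and 748 ≡ 73 (mod 75).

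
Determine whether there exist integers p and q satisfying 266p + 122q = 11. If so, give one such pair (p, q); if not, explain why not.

No, no such integers exist.

Any value of 266p + 122q is a multiple of gcd(266, 122) = 2.
But 11 is not a multiple of 2 (it leaves remainder 1).
Therefore 266p + 122q = 11 has no solution in integers.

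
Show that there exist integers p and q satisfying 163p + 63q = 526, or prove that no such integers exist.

p = 4, q = -2

163 and 63 are coprime, so 163p + 63q ranges over all of ℤ.
Dividing repeatedly: 163 = 2·63 + 37, 63 = 1·37 + 26, 37 = 1·26 + 11, 26 = 2·11 + 4, 11 = 2·4 + 3, 4 = 1·3 + 1, 3 = 3·1 + 0.
Working back up the chain: 1 = 4 − 1·3 = 4 − (11 − 2·4) = −11 + 3·4 = −11 + 3·(26 − 2·11) = 3·26 − 7·11 = 3·26 − 7·(37 − 1·26) = −7·37 + 10·26 = −7·37 + 10·(63 − 1·37) = 10·63 − 17·37 = 10·63 − 17·(163 − 2·63) = −17·163 + 44·63. So 163·(-17) + 63·44 = 1.
Scaling by 526 gives the particular solution (p, q) = (-8942, 23144).
Adding 142·63 to p and subtracting 142·163 from q gives the tidier solution (4, -2).
Indeed 163·4 + 63·(-2) = 652 − 126 = 526.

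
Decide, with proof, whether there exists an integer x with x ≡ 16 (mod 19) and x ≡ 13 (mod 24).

Since 19 and 24 share no common factor, CRT says the pair of congruences has a solution (unique mod 456).
Write x = 16 + 19t and require 16 + 19t ≡ 13 (mod 24), i.e. 19t ≡ 21 (mod 24).
Invert 19 mod 24 by the Euclidean algorithm: 24 = 1·19 + 5, 19 = 3·5 + 4, 5 = 1·4 + 1, 4 = 4·1 + 0; back-substituting, 1 = 5 − 1·4 = 5 − (19 − 3·5) = −19 + 4·5 = −19 + 4·(24 − 1·19) = 4·24 − 5·19. Hence 19·(-5) ≡ 1, so 19⁻¹ ≡ -5 ≡ 19 (mod 24).
Multiplying by 19: t ≡ 19·21 = 399 ≡ 15 (mod 24).
Taking t = 15 gives x = 16 + 19·15 = 301.
Check: 301 mod 19 = 16, 301 mod 24 = 13. ✓

x = 301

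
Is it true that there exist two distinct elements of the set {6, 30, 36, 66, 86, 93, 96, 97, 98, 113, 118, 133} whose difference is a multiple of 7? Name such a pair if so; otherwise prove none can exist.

6 mod 7 = 6 and 97 mod 7 = 6, so 97 − 6 = 91 = 13·7.

6 and 97 are such a pair.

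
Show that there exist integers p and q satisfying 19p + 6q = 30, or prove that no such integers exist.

p = 0, q = 5

19 and 6 are coprime, so 19p + 6q ranges over all of ℤ.
Run the Euclidean algorithm on 19 and 6: 19 = 3·6 + 1, 6 = 6·1 + 0.
Back-substituting, 1 = 19 − 3·6; that is, 19·1 + 6·(-3) = 1.
Times 30: 19·30 + 6·(-90) = 30, so (30, -90) solves it.
The general solution is p = 30 + 6k, q = -90 − 19k; taking k = -5 gives the smaller pair p = 0, q = 5.
Indeed 19·0 + 6·5 = 0 + 30 = 30.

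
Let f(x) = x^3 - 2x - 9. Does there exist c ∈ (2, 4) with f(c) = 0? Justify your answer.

f(2) = -5 and f(4) = 47, which have opposite signs.
f is continuous everywhere (it is a polynomial), in particular on [2, 4].
By the Intermediate Value Theorem, f takes the value 0 somewhere in the open interval.

Such a root exists.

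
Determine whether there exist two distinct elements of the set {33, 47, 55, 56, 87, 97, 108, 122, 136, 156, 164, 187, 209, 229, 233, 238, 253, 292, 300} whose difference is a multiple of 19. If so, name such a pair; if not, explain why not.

No, no such pair exists.

Residues mod 19: 33↦14, 47↦9, 55↦17, 56↦18, 87↦11, 97↦2, 108↦13, 122↦8, 136↦3, 156↦4, 164↦12, 187↦16, 209↦0, 229↦1, 233↦5, 238↦10, 253↦6, 292↦7, 300↦15.
No residue repeats among the 19 elements, so no pair has difference ≡ 0 (mod 19).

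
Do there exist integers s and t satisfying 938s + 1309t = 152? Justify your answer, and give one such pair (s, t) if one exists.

Any value of 938s + 1309t is a multiple of gcd(938, 1309) = 7.
However 152 leaves remainder 5 on division by 7.
So the equation is unsolvable over ℤ.

No such integers exist.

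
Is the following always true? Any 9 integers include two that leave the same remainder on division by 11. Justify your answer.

No, the set {13, 14, 15, 16, 17, 18, 19, 20, 21} is a counterexample.

Consider the 9 integers 13, 14, …, 21. They lie in distinct residue classes modulo 11, since 9 ≤ 11.
So no two of them leave the same remainder on division by 11; the claim fails for this set.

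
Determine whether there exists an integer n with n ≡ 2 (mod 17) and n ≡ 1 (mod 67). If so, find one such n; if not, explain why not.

n = 1073

gcd(17, 67) = 1, so the Chinese Remainder Theorem guarantees exactly one residue class mod 1139 satisfying both.
Write n = 2 + 17t and require 2 + 17t ≡ 1 (mod 67), i.e. 17t ≡ 66 (mod 67).
To invert 17 modulo 67: 67 = 3·17 + 16, 17 = 1·16 + 1, 16 = 16·1 + 0, and unwinding, 1 = 17 − 1·16 = 17 − (67 − 3·17) = −67 + 4·17. Thus 17⁻¹ ≡ 4 (mod 67).
Therefore t ≡ 4·66 = 264 ≡ 63 (mod 67).
With t = 63: n = 2 + 17·63 = 1073.
Check: 1073 mod 17 = 2, 1073 mod 67 = 1. ✓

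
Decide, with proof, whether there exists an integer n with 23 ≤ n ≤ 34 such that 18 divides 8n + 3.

No such integer n in that range exists.

The values of 8n + 3 for n = 23, 24, …, 34 are 187, 195, 203, 211, 219, 227, 235, 243, 251, 259, 267, 275; reduced mod 18 these are 7, 15, 5, 13, 3, 11, 1, 9, 17, 7, 15, 5.
None is 0, so 18 never divides 8n + 3 on this range.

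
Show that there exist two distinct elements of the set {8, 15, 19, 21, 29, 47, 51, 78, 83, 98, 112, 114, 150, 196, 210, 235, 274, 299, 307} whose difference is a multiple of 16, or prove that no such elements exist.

15 mod 16 = 15 and 47 mod 16 = 15, so 47 − 15 = 32 = 2·16.

The pair (15, 47) works.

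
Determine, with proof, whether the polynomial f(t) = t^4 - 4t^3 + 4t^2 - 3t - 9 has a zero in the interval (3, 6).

Such a root exists.

f(3) = -9 and f(6) = 549, which have opposite signs.
f is continuous everywhere (it is a polynomial), in particular on [3, 6].
By the Intermediate Value Theorem f must vanish at some point of (3, 6).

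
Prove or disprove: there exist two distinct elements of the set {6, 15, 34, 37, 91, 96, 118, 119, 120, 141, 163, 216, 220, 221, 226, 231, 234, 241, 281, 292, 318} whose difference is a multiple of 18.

6 mod 18 = 6 and 96 mod 18 = 6, so 96 − 6 = 90 = 5·18.

6 and 96 are such a pair.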